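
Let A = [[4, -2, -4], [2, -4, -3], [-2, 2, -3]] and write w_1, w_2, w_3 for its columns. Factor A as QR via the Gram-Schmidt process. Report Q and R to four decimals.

w_1 = (4, 2, -2); ‖w_1‖ = 4.8990, so q_1 = (0.8165, 0.4082, -0.4082).
q_1·w_2 = 0.8165·(-2) + 0.4082·(-4) + (-0.4082)·2 = -4.0825.
u_2 = w_2 + 4.0825·q_1 = (1.3333, -2.3333, 0.3333).
‖u_2‖ = 2.7080, so q_2 = (0.4924, -0.8616, 0.1231).
q_1·w_3 = 0.8165·(-4) + 0.4082·(-3) + (-0.4082)·(-3) = -3.2660; q_2·w_3 = 0.4924·(-4) + (-0.8616)·(-3) + 0.1231·(-3) = 0.2462.
u_3 = w_3 + 3.2660·q_1 − 0.2462·q_2 = (-1.4545, -1.4545, -4.3636).
‖u_3‖ = 4.8242, so q_3 = (-0.3015, -0.3015, -0.9045).

Q = [[0.8165, 0.4924, -0.3015], [0.4082, -0.8616, -0.3015], [-0.4082, 0.1231, -0.9045]], R = [[4.8990, -4.0825, -3.2660], [0.0000, 2.7080, 0.2462], [0.0000, 0.0000, 4.8242]]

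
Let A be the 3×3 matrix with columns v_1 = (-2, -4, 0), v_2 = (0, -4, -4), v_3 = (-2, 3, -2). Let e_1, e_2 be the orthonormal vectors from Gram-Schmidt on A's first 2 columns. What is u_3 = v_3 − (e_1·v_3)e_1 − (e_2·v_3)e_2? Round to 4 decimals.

u_3 = (-3.0000, 1.5000, -1.5000)

v_1 = (-2, -4, 0); ‖v_1‖ = 4.4721, so e_1 = (-0.4472, -0.8944, 0.0000).
e_1·v_2 = (-0.4472)·0 + (-0.8944)·(-4) + 0.0000·(-4) = 3.5777.
u_2 = v_2 − 3.5777·e_1 = (1.6000, -0.8000, -4.0000).
‖u_2‖ = 4.3818, so e_2 = (0.3651, -0.1826, -0.9129).
e_1·v_3 = (-0.4472)·(-2) + (-0.8944)·3 + 0.0000·(-2) = -1.7889; e_2·v_3 = 0.3651·(-2) + (-0.1826)·3 + (-0.9129)·(-2) = 0.5477.
u_3 = v_3 + 1.7889·e_1 − 0.5477·e_2 = (-3.0000, 1.5000, -1.5000).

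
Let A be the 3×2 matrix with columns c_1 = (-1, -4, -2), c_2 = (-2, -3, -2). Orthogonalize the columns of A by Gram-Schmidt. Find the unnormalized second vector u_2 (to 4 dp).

c_1 = (-1, -4, -2); ‖c_1‖ = 4.5826, so e_1 = (-0.2182, -0.8729, -0.4364).
e_1·c_2 = (-0.2182)·(-2) + (-0.8729)·(-3) + (-0.4364)·(-2) = 3.9279.
u_2 = c_2 − 3.9279·e_1 = (-1.1429, 0.4286, -0.2857).

u_2 = (-1.1429, 0.4286, -0.2857)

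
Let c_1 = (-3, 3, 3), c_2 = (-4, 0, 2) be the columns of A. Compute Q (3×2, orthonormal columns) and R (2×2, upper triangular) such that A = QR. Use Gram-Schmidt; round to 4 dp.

Q = [[-0.5774, -0.7071], [0.5774, -0.7071], [0.5774, 0.0000]], R = [[5.1962, 3.4641], [0.0000, 2.8284]]

c_1 = (-3, 3, 3); ‖c_1‖ = 5.1962, so q_1 = (-0.5774, 0.5774, 0.5774).
q_1·c_2 = (-0.5774)·(-4) + 0.5774·0 + 0.5774·2 = 3.4641.
u_2 = c_2 − 3.4641·q_1 = (-2.0000, -2.0000, 0.0000).
‖u_2‖ = 2.8284, so q_2 = (-0.7071, -0.7071, 0.0000).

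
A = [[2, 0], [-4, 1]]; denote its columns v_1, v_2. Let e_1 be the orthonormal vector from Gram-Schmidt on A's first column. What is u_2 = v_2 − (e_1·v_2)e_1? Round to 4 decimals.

e_1 = v_1/‖v_1‖ = (2, -4)/4.4721 = (0.4472, -0.8944).
r_{12} = e_1·v_2 = -0.8944.
u_2 = v_2 + 0.8944·e_1 = (0.4000, 0.2000).

u_2 = (0.4000, 0.2000)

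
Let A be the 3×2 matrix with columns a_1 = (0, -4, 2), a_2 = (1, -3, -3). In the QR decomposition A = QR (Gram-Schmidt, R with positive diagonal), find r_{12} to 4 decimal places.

r_{12} = 1.3416

q_1 = a_1/‖a_1‖ = (0, -4, 2)/4.4721 = (0.0000, -0.8944, 0.4472).
r_{12} = q_1·a_2 = 1.3416.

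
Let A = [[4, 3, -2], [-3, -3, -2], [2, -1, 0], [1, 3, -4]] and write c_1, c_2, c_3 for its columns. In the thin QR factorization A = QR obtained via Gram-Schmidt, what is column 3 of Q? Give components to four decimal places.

q_3 = (-0.2733, -0.7350, -0.2786, -0.5545)

c_1 = (4, -3, 2, 1); ‖c_1‖ = 5.4772, so q_1 = (0.7303, -0.5477, 0.3651, 0.1826).
q_1·c_2 = 0.7303·3 + (-0.5477)·(-3) + 0.3651·(-1) + 0.1826·3 = 4.0166.
u_2 = c_2 − 4.0166·q_1 = (0.0667, -0.8000, -2.4667, 2.2667).
‖u_2‖ = 3.4448, so q_2 = (0.0194, -0.2322, -0.7161, 0.6580).
q_1·c_3 = 0.7303·(-2) + (-0.5477)·(-2) + 0.3651·0 + 0.1826·(-4) = -1.0954; q_2·c_3 = 0.0194·(-2) + (-0.2322)·(-2) + (-0.7161)·0 + 0.6580·(-4) = -2.2062.
u_3 = c_3 + 1.0954·q_1 + 2.2062·q_2 = (-1.1573, -3.1124, -1.1798, -2.3483).
‖u_3‖ = 4.2347, so q_3 = (-0.2733, -0.7350, -0.2786, -0.5545).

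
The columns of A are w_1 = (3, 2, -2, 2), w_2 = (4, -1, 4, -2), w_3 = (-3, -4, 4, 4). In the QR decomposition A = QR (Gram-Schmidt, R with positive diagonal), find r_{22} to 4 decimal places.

w_1 = (3, 2, -2, 2); ‖w_1‖ = 4.5826, so e_1 = (0.6547, 0.4364, -0.4364, 0.4364).
e_1·w_2 = 0.6547·4 + 0.4364·(-1) + (-0.4364)·4 + 0.4364·(-2) = -0.4364.
u_2 = w_2 + 0.4364·e_1 = (4.2857, -0.8095, 3.8095, -1.8095).
r_{22} = ‖u_2‖ = 6.0671.

r_{22} = 6.0671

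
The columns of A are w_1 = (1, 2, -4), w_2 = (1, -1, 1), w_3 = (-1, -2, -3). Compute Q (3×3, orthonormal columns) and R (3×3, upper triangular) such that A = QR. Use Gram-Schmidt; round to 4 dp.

w_1 = (1, 2, -4); ‖w_1‖ = 4.5826, so q_1 = (0.2182, 0.4364, -0.8729).
q_1·w_2 = 0.2182·1 + 0.4364·(-1) + (-0.8729)·1 = -1.0911.
u_2 = w_2 + 1.0911·q_1 = (1.2381, -0.5238, 0.0476).
‖u_2‖ = 1.3452, so q_2 = (0.9204, -0.3894, 0.0354).
q_1·w_3 = 0.2182·(-1) + 0.4364·(-2) + (-0.8729)·(-3) = 1.5275; q_2·w_3 = 0.9204·(-1) + (-0.3894)·(-2) + 0.0354·(-3) = -0.2478.
u_3 = w_3 − 1.5275·q_1 + 0.2478·q_2 = (-1.1053, -2.7632, -1.6579).
‖u_3‖ = 3.4066, so q_3 = (-0.3244, -0.8111, -0.4867).

Q = [[0.2182, 0.9204, -0.3244], [0.4364, -0.3894, -0.8111], [-0.8729, 0.0354, -0.4867]], R = [[4.5826, -1.0911, 1.5275], [0.0000, 1.3452, -0.2478], [0.0000, 0.0000, 3.4066]]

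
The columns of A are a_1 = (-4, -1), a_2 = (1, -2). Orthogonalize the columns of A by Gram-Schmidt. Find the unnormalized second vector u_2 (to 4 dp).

a_1 = (-4, -1); ‖a_1‖ = 4.1231, so q_1 = (-0.9701, -0.2425).
q_1·a_2 = (-0.9701)·1 + (-0.2425)·(-2) = -0.4851.
u_2 = a_2 + 0.4851·q_1 = (0.5294, -2.1176).

u_2 = (0.5294, -2.1176)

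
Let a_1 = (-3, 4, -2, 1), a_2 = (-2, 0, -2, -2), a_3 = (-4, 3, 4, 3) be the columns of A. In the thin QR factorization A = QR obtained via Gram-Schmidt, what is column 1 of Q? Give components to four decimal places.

a_1 = (-3, 4, -2, 1); ‖a_1‖ = 5.4772, so e_1 = (-0.5477, 0.7303, -0.3651, 0.1826).

e_1 = (-0.5477, 0.7303, -0.3651, 0.1826)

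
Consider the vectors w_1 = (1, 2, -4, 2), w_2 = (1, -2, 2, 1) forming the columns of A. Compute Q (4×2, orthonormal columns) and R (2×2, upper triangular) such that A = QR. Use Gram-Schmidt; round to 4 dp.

w_1 = (1, 2, -4, 2); ‖w_1‖ = 5.0000, so e_1 = (0.2000, 0.4000, -0.8000, 0.4000).
e_1·w_2 = 0.2000·1 + 0.4000·(-2) + (-0.8000)·2 + 0.4000·1 = -1.8000.
u_2 = w_2 + 1.8000·e_1 = (1.3600, -1.2800, 0.5600, 1.7200).
‖u_2‖ = 2.6000, so e_2 = (0.5231, -0.4923, 0.2154, 0.6615).

Q = [[0.2000, 0.5231], [0.4000, -0.4923], [-0.8000, 0.2154], [0.4000, 0.6615]], R = [[5.0000, -1.8000], [0.0000, 2.6000]]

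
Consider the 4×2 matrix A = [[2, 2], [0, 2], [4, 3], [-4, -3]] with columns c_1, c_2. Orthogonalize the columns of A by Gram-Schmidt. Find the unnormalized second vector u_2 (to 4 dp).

c_1 = (2, 0, 4, -4); ‖c_1‖ = 6.0000, so e_1 = (0.3333, 0.0000, 0.6667, -0.6667).
e_1·c_2 = 0.3333·2 + 0.0000·2 + 0.6667·3 + (-0.6667)·(-3) = 4.6667.
u_2 = c_2 − 4.6667·e_1 = (0.4444, 2.0000, -0.1111, 0.1111).

u_2 = (0.4444, 2.0000, -0.1111, 0.1111)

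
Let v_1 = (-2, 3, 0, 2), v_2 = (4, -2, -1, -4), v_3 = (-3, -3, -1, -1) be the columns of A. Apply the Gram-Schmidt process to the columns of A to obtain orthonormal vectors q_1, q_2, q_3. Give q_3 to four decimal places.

q_3 = (-0.6793, -0.1355, -0.5418, -0.4761)

q_1 = v_1/‖v_1‖ = (-2, 3, 0, 2)/4.1231 = (-0.4851, 0.7276, 0.0000, 0.4851).
r_{12} = q_1·v_2 = -5.3358.
u_2 = v_2 + 5.3358·q_1 = (1.4118, 1.8824, -1.0000, -1.4118).
‖u_2‖ = 2.9205, so q_2 = (0.4834, 0.6445, -0.3424, -0.4834).
r_{13} = q_1·v_3 = -1.2127; r_{23} = q_2·v_3 = -2.5580.
u_3 = v_3 + 1.2127·q_1 + 2.5580·q_2 = (-2.3517, -0.4690, -1.8759, -1.6483).
‖u_3‖ = 3.4621, so q_3 = (-0.6793, -0.1355, -0.5418, -0.4761).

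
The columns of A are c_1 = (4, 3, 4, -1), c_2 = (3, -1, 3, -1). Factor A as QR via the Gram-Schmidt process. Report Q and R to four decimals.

e_1 = c_1/‖c_1‖ = (4, 3, 4, -1)/6.4807 = (0.6172, 0.4629, 0.6172, -0.1543).
r_{12} = e_1·c_2 = 3.3947.
u_2 = c_2 − 3.3947·e_1 = (0.9048, -2.5714, 0.9048, -0.4762).
‖u_2‖ = 2.9114, so e_2 = (0.3108, -0.8832, 0.3108, -0.1636).

Q = [[0.6172, 0.3108], [0.4629, -0.8832], [0.6172, 0.3108], [-0.1543, -0.1636]], R = [[6.4807, 3.3947], [0.0000, 2.9114]]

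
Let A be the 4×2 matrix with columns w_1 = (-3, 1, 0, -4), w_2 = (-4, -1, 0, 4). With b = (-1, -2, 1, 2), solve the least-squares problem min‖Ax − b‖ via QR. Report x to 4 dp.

w_1 = (-3, 1, 0, -4); ‖w_1‖ = 5.0990, so q_1 = (-0.5883, 0.1961, 0.0000, -0.7845).
q_1·w_2 = (-0.5883)·(-4) + 0.1961·(-1) + 0.0000·0 + (-0.7845)·4 = -0.9806.
u_2 = w_2 + 0.9806·q_1 = (-4.5769, -0.8077, 0.0000, 3.2308).
‖u_2‖ = 5.6603, so q_2 = (-0.8086, -0.1427, 0.0000, 0.5708).
Qᵀb = (-1.3728, 2.2356).
Back-substitute: x_2 = 2.2356/5.6603 = 0.3950.
x_1 = (-1.3728 + 0.9806·0.3950)/5.0990 = -0.1933.

x = (-0.1933, 0.3950)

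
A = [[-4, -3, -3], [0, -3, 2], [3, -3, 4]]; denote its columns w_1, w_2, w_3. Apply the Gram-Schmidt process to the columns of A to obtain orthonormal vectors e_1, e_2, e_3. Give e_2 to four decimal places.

e_2 = (-0.4882, -0.5812, -0.6510)

e_1 = w_1/‖w_1‖ = (-4, 0, 3)/5.0000 = (-0.8000, 0.0000, 0.6000).
r_{12} = e_1·w_2 = 0.6000.
u_2 = w_2 − 0.6000·e_1 = (-2.5200, -3.0000, -3.3600).
‖u_2‖ = 5.1614, so e_2 = (-0.4882, -0.5812, -0.6510).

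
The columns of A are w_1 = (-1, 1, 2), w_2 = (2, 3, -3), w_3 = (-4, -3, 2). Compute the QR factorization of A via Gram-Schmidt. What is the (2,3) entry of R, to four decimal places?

r_{23} = -4.4598

w_1 = (-1, 1, 2); ‖w_1‖ = 2.4495, so e_1 = (-0.4082, 0.4082, 0.8165).
e_1·w_2 = (-0.4082)·2 + 0.4082·3 + 0.8165·(-3) = -2.0412.
u_2 = w_2 + 2.0412·e_1 = (1.1667, 3.8333, -1.3333).
‖u_2‖ = 4.2230, so e_2 = (0.2763, 0.9077, -0.3157).
r_{23} = e_2·w_3 = -4.4598.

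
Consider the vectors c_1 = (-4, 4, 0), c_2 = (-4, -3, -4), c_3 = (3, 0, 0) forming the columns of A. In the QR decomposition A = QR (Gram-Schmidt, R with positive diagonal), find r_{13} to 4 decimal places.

r_{13} = -2.1213

c_1 = (-4, 4, 0); ‖c_1‖ = 5.6569, so e_1 = (-0.7071, 0.7071, 0.0000).
r_{13} = e_1·c_3 = -2.1213.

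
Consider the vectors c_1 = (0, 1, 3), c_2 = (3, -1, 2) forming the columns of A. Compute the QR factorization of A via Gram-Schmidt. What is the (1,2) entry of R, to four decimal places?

r_{12} = 1.5811

q_1 = c_1/‖c_1‖ = (0, 1, 3)/3.1623 = (0.0000, 0.3162, 0.9487).
r_{12} = q_1·c_2 = 1.5811.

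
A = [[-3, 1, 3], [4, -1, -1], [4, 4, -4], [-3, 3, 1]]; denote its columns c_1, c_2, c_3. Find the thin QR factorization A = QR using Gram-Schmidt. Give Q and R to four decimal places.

Q = [[-0.4243, 0.1925, 0.7533], [0.5657, -0.1925, 0.6538], [0.5657, 0.7698, -0.0569], [-0.4243, 0.5774, 0.0426]], R = [[7.0711, 0.0000, -4.5255], [0.0000, 5.1962, -1.7321], [0.0000, 0.0000, 1.8762]]

c_1 = (-3, 4, 4, -3); ‖c_1‖ = 7.0711, so e_1 = (-0.4243, 0.5657, 0.5657, -0.4243).
e_1·c_2 = (-0.4243)·1 + 0.5657·(-1) + 0.5657·4 + (-0.4243)·3 = 0.0000.
u_2 = c_2 + 0.0000·e_1 = (1.0000, -1.0000, 4.0000, 3.0000).
‖u_2‖ = 5.1962, so e_2 = (0.1925, -0.1925, 0.7698, 0.5774).
e_1·c_3 = (-0.4243)·3 + 0.5657·(-1) + 0.5657·(-4) + (-0.4243)·1 = -4.5255; e_2·c_3 = 0.1925·3 + (-0.1925)·(-1) + 0.7698·(-4) + 0.5774·1 = -1.7321.
u_3 = c_3 + 4.5255·e_1 + 1.7321·e_2 = (1.4133, 1.2267, -0.1067, 0.0800).
‖u_3‖ = 1.8762, so e_3 = (0.7533, 0.6538, -0.0569, 0.0426).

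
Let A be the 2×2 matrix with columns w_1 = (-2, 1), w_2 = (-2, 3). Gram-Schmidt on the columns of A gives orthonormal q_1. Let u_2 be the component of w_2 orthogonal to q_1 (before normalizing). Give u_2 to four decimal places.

u_2 = (0.8000, 1.6000)

w_1 = (-2, 1); ‖w_1‖ = 2.2361, so q_1 = (-0.8944, 0.4472).
q_1·w_2 = (-0.8944)·(-2) + 0.4472·3 = 3.1305.
u_2 = w_2 − 3.1305·q_1 = (0.8000, 1.6000).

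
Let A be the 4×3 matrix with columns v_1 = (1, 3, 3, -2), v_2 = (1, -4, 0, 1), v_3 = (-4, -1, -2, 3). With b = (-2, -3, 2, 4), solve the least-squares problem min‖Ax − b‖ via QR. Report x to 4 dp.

x = (1.6530, 1.7203, 1.5082)

e_1 = v_1/‖v_1‖ = (1, 3, 3, -2)/4.7958 = (0.2085, 0.6255, 0.6255, -0.4170).
r_{12} = e_1·v_2 = -2.7107.
u_2 = v_2 + 2.7107·e_1 = (1.5652, -2.3043, 1.6957, -0.1304).
‖u_2‖ = 3.2638, so e_2 = (0.4796, -0.7060, 0.5195, -0.0400).
r_{13} = e_1·v_3 = -3.9618; r_{23} = e_2·v_3 = -2.3712.
u_3 = v_3 + 3.9618·e_1 + 2.3712·e_2 = (-2.0367, -0.1959, 1.7102, 1.2531).
‖u_3‖ = 2.9465, so e_3 = (-0.6912, -0.0665, 0.5804, 0.4253).
Qᵀb = (-2.7107, 2.0382, 4.4439).
Back-substitute: x_3 = 4.4439/2.9465 = 1.5082.
x_2 = (2.0382 + 2.3712·1.5082)/3.2638 = 1.7203.
x_1 = (-2.7107 + 2.7107·1.7203 + 3.9618·1.5082)/4.7958 = 1.6530.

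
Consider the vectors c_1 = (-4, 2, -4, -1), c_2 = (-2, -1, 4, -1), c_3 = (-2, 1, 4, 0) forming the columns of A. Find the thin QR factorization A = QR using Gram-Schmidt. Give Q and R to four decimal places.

e_1 = c_1/‖c_1‖ = (-4, 2, -4, -1)/6.0828 = (-0.6576, 0.3288, -0.6576, -0.1644).
r_{12} = e_1·c_2 = -1.4796.
u_2 = c_2 + 1.4796·e_1 = (-2.9730, -0.5135, 3.0270, -1.2432).
‖u_2‖ = 4.4509, so e_2 = (-0.6679, -0.1154, 0.6801, -0.2793).
r_{13} = e_1·c_3 = -0.9864; r_{23} = e_2·c_3 = 3.9409.
u_3 = c_3 + 0.9864·e_1 − 3.9409·e_2 = (-0.0164, 1.7790, 0.6712, 0.9386).
‖u_3‖ = 2.1205, so e_3 = (-0.0077, 0.8389, 0.3165, 0.4426).

Q = [[-0.6576, -0.6679, -0.0077], [0.3288, -0.1154, 0.8389], [-0.6576, 0.6801, 0.3165], [-0.1644, -0.2793, 0.4426]], R = [[6.0828, -1.4796, -0.9864], [0.0000, 4.4509, 3.9409], [0.0000, 0.0000, 2.1205]]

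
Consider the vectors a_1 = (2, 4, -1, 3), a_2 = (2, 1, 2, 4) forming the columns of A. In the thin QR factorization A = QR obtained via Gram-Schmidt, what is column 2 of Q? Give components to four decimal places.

e_1 = a_1/‖a_1‖ = (2, 4, -1, 3)/5.4772 = (0.3651, 0.7303, -0.1826, 0.5477).
r_{12} = e_1·a_2 = 3.2863.
u_2 = a_2 − 3.2863·e_1 = (0.8000, -1.4000, 2.6000, 2.2000).
‖u_2‖ = 3.7683, so e_2 = (0.2123, -0.3715, 0.6900, 0.5838).

e_2 = (0.2123, -0.3715, 0.6900, 0.5838)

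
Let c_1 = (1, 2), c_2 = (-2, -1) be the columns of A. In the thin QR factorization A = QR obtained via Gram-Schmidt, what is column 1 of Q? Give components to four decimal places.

c_1 = (1, 2); ‖c_1‖ = 2.2361, so e_1 = (0.4472, 0.8944).

e_1 = (0.4472, 0.8944)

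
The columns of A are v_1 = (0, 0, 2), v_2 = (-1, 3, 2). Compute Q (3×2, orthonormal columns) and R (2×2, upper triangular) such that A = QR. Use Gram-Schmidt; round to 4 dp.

Q = [[0.0000, -0.3162], [0.0000, 0.9487], [1.0000, 0.0000]], R = [[2.0000, 2.0000], [0.0000, 3.1623]]

v_1 = (0, 0, 2); ‖v_1‖ = 2.0000, so e_1 = (0.0000, 0.0000, 1.0000).
e_1·v_2 = 0.0000·(-1) + 0.0000·3 + 1.0000·2 = 2.0000.
u_2 = v_2 − 2.0000·e_1 = (-1.0000, 3.0000, 0.0000).
‖u_2‖ = 3.1623, so e_2 = (-0.3162, 0.9487, 0.0000).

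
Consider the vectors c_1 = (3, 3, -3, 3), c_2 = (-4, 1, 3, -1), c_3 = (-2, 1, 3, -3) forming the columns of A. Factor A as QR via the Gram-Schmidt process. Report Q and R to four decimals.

Q = [[0.5000, -0.5859, 0.4601], [0.5000, 0.7160, 0.4744], [-0.5000, 0.3255, 0.2157], [0.5000, 0.1953, -0.7188]], R = [[6.0000, -3.5000, -3.5000], [0.0000, 3.8406, 2.2783], [0.0000, 0.0000, 2.3578]]

c_1 = (3, 3, -3, 3); ‖c_1‖ = 6.0000, so q_1 = (0.5000, 0.5000, -0.5000, 0.5000).
q_1·c_2 = 0.5000·(-4) + 0.5000·1 + (-0.5000)·3 + 0.5000·(-1) = -3.5000.
u_2 = c_2 + 3.5000·q_1 = (-2.2500, 2.7500, 1.2500, 0.7500).
‖u_2‖ = 3.8406, so q_2 = (-0.5859, 0.7160, 0.3255, 0.1953).
q_1·c_3 = 0.5000·(-2) + 0.5000·1 + (-0.5000)·3 + 0.5000·(-3) = -3.5000; q_2·c_3 = (-0.5859)·(-2) + 0.7160·1 + 0.3255·3 + 0.1953·(-3) = 2.2783.
u_3 = c_3 + 3.5000·q_1 − 2.2783·q_2 = (1.0847, 1.1186, 0.5085, -1.6949).
‖u_3‖ = 2.3578, so q_3 = (0.4601, 0.4744, 0.2157, -0.7188).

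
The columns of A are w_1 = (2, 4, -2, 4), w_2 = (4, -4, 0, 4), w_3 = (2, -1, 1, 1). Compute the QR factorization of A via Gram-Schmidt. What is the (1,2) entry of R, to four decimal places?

q_1 = w_1/‖w_1‖ = (2, 4, -2, 4)/6.3246 = (0.3162, 0.6325, -0.3162, 0.6325).
r_{12} = q_1·w_2 = 1.2649.

r_{12} = 1.2649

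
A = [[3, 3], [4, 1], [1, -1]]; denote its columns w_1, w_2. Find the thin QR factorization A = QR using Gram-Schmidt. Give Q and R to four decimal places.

Q = [[0.5883, 0.6912], [0.7845, -0.3621], [0.1961, -0.6254]], R = [[5.0990, 2.3534], [0.0000, 2.3370]]

w_1 = (3, 4, 1); ‖w_1‖ = 5.0990, so e_1 = (0.5883, 0.7845, 0.1961).
e_1·w_2 = 0.5883·3 + 0.7845·1 + 0.1961·(-1) = 2.3534.
u_2 = w_2 − 2.3534·e_1 = (1.6154, -0.8462, -1.4615).
‖u_2‖ = 2.3370, so e_2 = (0.6912, -0.3621, -0.6254).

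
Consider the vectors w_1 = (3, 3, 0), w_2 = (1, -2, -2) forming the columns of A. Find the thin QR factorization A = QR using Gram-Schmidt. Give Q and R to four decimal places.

w_1 = (3, 3, 0); ‖w_1‖ = 4.2426, so q_1 = (0.7071, 0.7071, 0.0000).
q_1·w_2 = 0.7071·1 + 0.7071·(-2) + 0.0000·(-2) = -0.7071.
u_2 = w_2 + 0.7071·q_1 = (1.5000, -1.5000, -2.0000).
‖u_2‖ = 2.9155, so q_2 = (0.5145, -0.5145, -0.6860).

Q = [[0.7071, 0.5145], [0.7071, -0.5145], [0.0000, -0.6860]], R = [[4.2426, -0.7071], [0.0000, 2.9155]]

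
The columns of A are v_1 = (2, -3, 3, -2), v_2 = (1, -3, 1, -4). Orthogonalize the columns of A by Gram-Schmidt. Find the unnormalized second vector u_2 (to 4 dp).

u_2 = (-0.6923, -0.4615, -1.5385, -2.3077)

v_1 = (2, -3, 3, -2); ‖v_1‖ = 5.0990, so q_1 = (0.3922, -0.5883, 0.5883, -0.3922).
q_1·v_2 = 0.3922·1 + (-0.5883)·(-3) + 0.5883·1 + (-0.3922)·(-4) = 4.3146.
u_2 = v_2 − 4.3146·q_1 = (-0.6923, -0.4615, -1.5385, -2.3077).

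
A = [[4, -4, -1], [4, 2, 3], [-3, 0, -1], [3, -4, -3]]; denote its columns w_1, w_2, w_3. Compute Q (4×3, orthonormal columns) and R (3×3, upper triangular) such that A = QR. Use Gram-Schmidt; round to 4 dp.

e_1 = w_1/‖w_1‖ = (4, 4, -3, 3)/7.0711 = (0.5657, 0.5657, -0.4243, 0.4243).
r_{12} = e_1·w_2 = -2.8284.
u_2 = w_2 + 2.8284·e_1 = (-2.4000, 3.6000, -1.2000, -2.8000).
‖u_2‖ = 5.2915, so e_2 = (-0.4536, 0.6803, -0.2268, -0.5292).
r_{13} = e_1·w_3 = 0.2828; r_{23} = e_2·w_3 = 4.3088.
u_3 = w_3 − 0.2828·e_1 − 4.3088·e_2 = (0.7943, -0.0914, 0.0971, -0.8400).
‖u_3‖ = 1.1637, so e_3 = (0.6825, -0.0786, 0.0835, -0.7218).

Q = [[0.5657, -0.4536, 0.6825], [0.5657, 0.6803, -0.0786], [-0.4243, -0.2268, 0.0835], [0.4243, -0.5292, -0.7218]], R = [[7.0711, -2.8284, 0.2828], [0.0000, 5.2915, 4.3088], [0.0000, 0.0000, 1.1637]]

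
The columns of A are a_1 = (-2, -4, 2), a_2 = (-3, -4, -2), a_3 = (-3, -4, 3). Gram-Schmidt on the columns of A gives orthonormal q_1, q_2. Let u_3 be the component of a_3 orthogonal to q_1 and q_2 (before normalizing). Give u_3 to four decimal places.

u_3 = (-0.8602, 0.5376, 0.2151)

a_1 = (-2, -4, 2); ‖a_1‖ = 4.8990, so q_1 = (-0.4082, -0.8165, 0.4082).
q_1·a_2 = (-0.4082)·(-3) + (-0.8165)·(-4) + 0.4082·(-2) = 3.6742.
u_2 = a_2 − 3.6742·q_1 = (-1.5000, -1.0000, -3.5000).
‖u_2‖ = 3.9370, so q_2 = (-0.3810, -0.2540, -0.8890).
q_1·a_3 = (-0.4082)·(-3) + (-0.8165)·(-4) + 0.4082·3 = 5.7155; q_2·a_3 = (-0.3810)·(-3) + (-0.2540)·(-4) + (-0.8890)·3 = -0.5080.
u_3 = a_3 − 5.7155·q_1 + 0.5080·q_2 = (-0.8602, 0.5376, 0.2151).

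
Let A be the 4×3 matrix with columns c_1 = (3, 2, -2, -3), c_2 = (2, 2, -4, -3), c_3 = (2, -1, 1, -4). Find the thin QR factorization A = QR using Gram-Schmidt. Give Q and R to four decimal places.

Q = [[0.5883, -0.5007, -0.1980], [0.3922, -0.0345, -0.6687], [-0.3922, -0.8634, 0.0990], [-0.5883, 0.0518, -0.7098]], R = [[5.0990, 5.2951, 2.7456], [0.0000, 2.2275, -2.0375], [0.0000, 0.0000, 3.2109]]

e_1 = c_1/‖c_1‖ = (3, 2, -2, -3)/5.0990 = (0.5883, 0.3922, -0.3922, -0.5883).
r_{12} = e_1·c_2 = 5.2951.
u_2 = c_2 − 5.2951·e_1 = (-1.1154, -0.0769, -1.9231, 0.1154).
‖u_2‖ = 2.2275, so e_2 = (-0.5007, -0.0345, -0.8634, 0.0518).
r_{13} = e_1·c_3 = 2.7456; r_{23} = e_2·c_3 = -2.0375.
u_3 = c_3 − 2.7456·e_1 + 2.0375·e_2 = (-0.6357, -2.1473, 0.3178, -2.2791).
‖u_3‖ = 3.2109, so e_3 = (-0.1980, -0.6687, 0.0990, -0.7098).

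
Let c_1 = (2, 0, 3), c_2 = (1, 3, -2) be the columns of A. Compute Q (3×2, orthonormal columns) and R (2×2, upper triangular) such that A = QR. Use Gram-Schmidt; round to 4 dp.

c_1 = (2, 0, 3); ‖c_1‖ = 3.6056, so q_1 = (0.5547, 0.0000, 0.8321).
q_1·c_2 = 0.5547·1 + 0.0000·3 + 0.8321·(-2) = -1.1094.
u_2 = c_2 + 1.1094·q_1 = (1.6154, 3.0000, -1.0769).
‖u_2‖ = 3.5734, so q_2 = (0.4521, 0.8395, -0.3014).

Q = [[0.5547, 0.4521], [0.0000, 0.8395], [0.8321, -0.3014]], R = [[3.6056, -1.1094], [0.0000, 3.5734]]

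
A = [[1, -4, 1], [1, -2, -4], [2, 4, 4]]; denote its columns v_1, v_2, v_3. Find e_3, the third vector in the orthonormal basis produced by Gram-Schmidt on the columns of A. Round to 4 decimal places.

e_3 = (0.5494, -0.8242, 0.1374)

v_1 = (1, 1, 2); ‖v_1‖ = 2.4495, so e_1 = (0.4082, 0.4082, 0.8165).
e_1·v_2 = 0.4082·(-4) + 0.4082·(-2) + 0.8165·4 = 0.8165.
u_2 = v_2 − 0.8165·e_1 = (-4.3333, -2.3333, 3.3333).
‖u_2‖ = 5.9442, so e_2 = (-0.7290, -0.3925, 0.5608).
e_1·v_3 = 0.4082·1 + 0.4082·(-4) + 0.8165·4 = 2.0412; e_2·v_3 = (-0.7290)·1 + (-0.3925)·(-4) + 0.5608·4 = 3.0842.
u_3 = v_3 − 2.0412·e_1 − 3.0842·e_2 = (2.4151, -3.6226, 0.6038).
‖u_3‖ = 4.3955, so e_3 = (0.5494, -0.8242, 0.1374).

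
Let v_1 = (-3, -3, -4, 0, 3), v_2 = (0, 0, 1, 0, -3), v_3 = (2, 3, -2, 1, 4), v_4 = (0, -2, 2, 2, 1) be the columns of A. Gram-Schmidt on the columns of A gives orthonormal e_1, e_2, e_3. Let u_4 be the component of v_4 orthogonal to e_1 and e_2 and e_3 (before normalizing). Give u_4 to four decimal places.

u_4 = (0.3125, -0.9687, 0.6563, 2.7188, 0.2188)

e_1 = v_1/‖v_1‖ = (-3, -3, -4, 0, 3)/6.5574 = (-0.4575, -0.4575, -0.6100, 0.0000, 0.4575).
r_{12} = e_1·v_2 = -1.9825.
u_2 = v_2 + 1.9825·e_1 = (-0.9070, -0.9070, -0.2093, 0.0000, -2.0930).
‖u_2‖ = 2.4637, so e_2 = (-0.3681, -0.3681, -0.0850, 0.0000, -0.8495).
r_{13} = e_1·v_3 = 0.7625; r_{23} = e_2·v_3 = -5.0690.
u_3 = v_3 − 0.7625·e_1 + 5.0690·e_2 = (0.4828, 1.4828, -1.9655, 1.0000, -0.6552).
‖u_3‖ = 2.7792, so e_3 = (0.1737, 0.5335, -0.7072, 0.3598, -0.2357).
r_{14} = e_1·v_4 = 0.1525; r_{24} = e_2·v_4 = -0.2832; r_{34} = e_3·v_4 = -1.9976.
u_4 = v_4 − 0.1525·e_1 + 0.2832·e_2 + 1.9976·e_3 = (0.3125, -0.9687, 0.6563, 2.7188, 0.2188).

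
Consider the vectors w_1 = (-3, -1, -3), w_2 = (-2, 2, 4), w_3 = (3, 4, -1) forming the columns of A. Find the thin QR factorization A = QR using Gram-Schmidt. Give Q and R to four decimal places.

Q = [[-0.6882, -0.7184, 0.1010], [-0.2294, 0.3476, 0.9091], [-0.6882, 0.6025, -0.4041]], R = [[4.3589, -1.8353, -2.2942], [0.0000, 4.5422, -1.3673], [0.0000, 0.0000, 4.3437]]

e_1 = w_1/‖w_1‖ = (-3, -1, -3)/4.3589 = (-0.6882, -0.2294, -0.6882).
r_{12} = e_1·w_2 = -1.8353.
u_2 = w_2 + 1.8353·e_1 = (-3.2632, 1.5789, 2.7368).
‖u_2‖ = 4.5422, so e_2 = (-0.7184, 0.3476, 0.6025).
r_{13} = e_1·w_3 = -2.2942; r_{23} = e_2·w_3 = -1.3673.
u_3 = w_3 + 2.2942·e_1 + 1.3673·e_2 = (0.4388, 3.9490, -1.7551).
‖u_3‖ = 4.3437, so e_3 = (0.1010, 0.9091, -0.4041).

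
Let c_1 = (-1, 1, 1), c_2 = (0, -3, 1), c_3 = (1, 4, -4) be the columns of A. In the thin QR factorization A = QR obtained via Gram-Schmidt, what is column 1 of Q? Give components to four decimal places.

e_1 = (-0.5774, 0.5774, 0.5774)

e_1 = c_1/‖c_1‖ = (-1, 1, 1)/1.7321 = (-0.5774, 0.5774, 0.5774).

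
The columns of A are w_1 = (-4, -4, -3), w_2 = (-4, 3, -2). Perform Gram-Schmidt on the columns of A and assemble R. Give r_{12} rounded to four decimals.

w_1 = (-4, -4, -3); ‖w_1‖ = 6.4031, so e_1 = (-0.6247, -0.6247, -0.4685).
r_{12} = e_1·w_2 = 1.5617.

r_{12} = 1.5617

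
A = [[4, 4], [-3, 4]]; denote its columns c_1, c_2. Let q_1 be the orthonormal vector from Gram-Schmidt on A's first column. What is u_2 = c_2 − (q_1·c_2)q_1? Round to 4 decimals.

c_1 = (4, -3); ‖c_1‖ = 5.0000, so q_1 = (0.8000, -0.6000).
q_1·c_2 = 0.8000·4 + (-0.6000)·4 = 0.8000.
u_2 = c_2 − 0.8000·q_1 = (3.3600, 4.4800).

u_2 = (3.3600, 4.4800)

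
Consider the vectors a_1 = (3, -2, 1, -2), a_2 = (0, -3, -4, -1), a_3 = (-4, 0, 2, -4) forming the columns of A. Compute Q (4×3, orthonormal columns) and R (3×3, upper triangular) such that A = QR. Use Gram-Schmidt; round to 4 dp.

Q = [[0.7071, -0.1330, -0.6333], [-0.4714, -0.5100, -0.0983], [0.2357, -0.8426, 0.2548], [-0.4714, -0.1109, -0.7241]], R = [[4.2426, 0.9428, -0.4714], [0.0000, 5.0111, -0.7095], [0.0000, 0.0000, 5.9392]]

a_1 = (3, -2, 1, -2); ‖a_1‖ = 4.2426, so q_1 = (0.7071, -0.4714, 0.2357, -0.4714).
q_1·a_2 = 0.7071·0 + (-0.4714)·(-3) + 0.2357·(-4) + (-0.4714)·(-1) = 0.9428.
u_2 = a_2 − 0.9428·q_1 = (-0.6667, -2.5556, -4.2222, -0.5556).
‖u_2‖ = 5.0111, so q_2 = (-0.1330, -0.5100, -0.8426, -0.1109).
q_1·a_3 = 0.7071·(-4) + (-0.4714)·0 + 0.2357·2 + (-0.4714)·(-4) = -0.4714; q_2·a_3 = (-0.1330)·(-4) + (-0.5100)·0 + (-0.8426)·2 + (-0.1109)·(-4) = -0.7095.
u_3 = a_3 + 0.4714·q_1 + 0.7095·q_2 = (-3.7611, -0.5841, 1.5133, -4.3009).
‖u_3‖ = 5.9392, so q_3 = (-0.6333, -0.0983, 0.2548, -0.7241).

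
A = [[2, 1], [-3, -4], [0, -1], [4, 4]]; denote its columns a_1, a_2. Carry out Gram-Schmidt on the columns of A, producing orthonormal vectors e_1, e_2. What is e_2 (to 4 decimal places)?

a_1 = (2, -3, 0, 4); ‖a_1‖ = 5.3852, so e_1 = (0.3714, -0.5571, 0.0000, 0.7428).
e_1·a_2 = 0.3714·1 + (-0.5571)·(-4) + 0.0000·(-1) + 0.7428·4 = 5.5709.
u_2 = a_2 − 5.5709·e_1 = (-1.0690, -0.8966, -1.0000, -0.1379).
‖u_2‖ = 1.7221, so e_2 = (-0.6207, -0.5206, -0.5807, -0.0801).

e_2 = (-0.6207, -0.5206, -0.5807, -0.0801)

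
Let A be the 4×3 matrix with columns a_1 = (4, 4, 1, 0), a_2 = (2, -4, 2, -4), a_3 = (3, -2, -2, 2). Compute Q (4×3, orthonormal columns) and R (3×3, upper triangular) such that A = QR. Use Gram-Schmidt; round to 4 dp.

q_1 = a_1/‖a_1‖ = (4, 4, 1, 0)/5.7446 = (0.6963, 0.6963, 0.1741, 0.0000).
r_{12} = q_1·a_2 = -1.0445.
u_2 = a_2 + 1.0445·q_1 = (2.7273, -3.2727, 2.1818, -4.0000).
‖u_2‖ = 6.2377, so q_2 = (0.4372, -0.5247, 0.3498, -0.6413).
r_{13} = q_1·a_3 = 0.3482; r_{23} = q_2·a_3 = 0.3789.
u_3 = a_3 − 0.3482·q_1 − 0.3789·q_2 = (2.5919, -2.0436, -2.1931, 2.2430).
‖u_3‖ = 4.5536, so q_3 = (0.5692, -0.4488, -0.4816, 0.4926).

Q = [[0.6963, 0.4372, 0.5692], [0.6963, -0.5247, -0.4488], [0.1741, 0.3498, -0.4816], [0.0000, -0.6413, 0.4926]], R = [[5.7446, -1.0445, 0.3482], [0.0000, 6.2377, 0.3789], [0.0000, 0.0000, 4.5536]]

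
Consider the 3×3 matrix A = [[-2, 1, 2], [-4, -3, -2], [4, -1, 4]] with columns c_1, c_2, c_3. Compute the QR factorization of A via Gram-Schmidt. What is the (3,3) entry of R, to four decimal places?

e_1 = c_1/‖c_1‖ = (-2, -4, 4)/6.0000 = (-0.3333, -0.6667, 0.6667).
r_{12} = e_1·c_2 = 1.0000.
u_2 = c_2 − 1.0000·e_1 = (1.3333, -2.3333, -1.6667).
‖u_2‖ = 3.1623, so e_2 = (0.4216, -0.7379, -0.5270).
r_{13} = e_1·c_3 = 3.3333; r_{23} = e_2·c_3 = 0.2108.
u_3 = c_3 − 3.3333·e_1 − 0.2108·e_2 = (3.0222, 0.3778, 1.8889).
r_{33} = ‖u_3‖ = 3.5839.

r_{33} = 3.5839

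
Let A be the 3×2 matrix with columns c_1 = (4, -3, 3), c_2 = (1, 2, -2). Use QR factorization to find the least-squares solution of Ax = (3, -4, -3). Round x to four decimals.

x = (0.5909, 0.6364)

q_1 = c_1/‖c_1‖ = (4, -3, 3)/5.8310 = (0.6860, -0.5145, 0.5145).
r_{12} = q_1·c_2 = -1.3720.
u_2 = c_2 + 1.3720·q_1 = (1.9412, 1.2941, -1.2941).
‖u_2‖ = 2.6679, so q_2 = (0.7276, 0.4851, -0.4851).
Qᵀb = (2.5725, 1.6977).
Back-substitute: x_2 = 1.6977/2.6679 = 0.6364.
x_1 = (2.5725 + 1.3720·0.6364)/5.8310 = 0.5909.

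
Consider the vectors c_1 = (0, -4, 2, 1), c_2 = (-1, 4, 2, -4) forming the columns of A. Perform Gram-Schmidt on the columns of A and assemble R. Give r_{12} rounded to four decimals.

e_1 = c_1/‖c_1‖ = (0, -4, 2, 1)/4.5826 = (0.0000, -0.8729, 0.4364, 0.2182).
r_{12} = e_1·c_2 = -3.4915.

r_{12} = -3.4915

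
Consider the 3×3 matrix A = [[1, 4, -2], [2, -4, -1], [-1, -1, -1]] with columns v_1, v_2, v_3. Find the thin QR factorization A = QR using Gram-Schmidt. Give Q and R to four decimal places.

e_1 = v_1/‖v_1‖ = (1, 2, -1)/2.4495 = (0.4082, 0.8165, -0.4082).
r_{12} = e_1·v_2 = -1.2247.
u_2 = v_2 + 1.2247·e_1 = (4.5000, -3.0000, -1.5000).
‖u_2‖ = 5.6125, so e_2 = (0.8018, -0.5345, -0.2673).
r_{13} = e_1·v_3 = -1.2247; r_{23} = e_2·v_3 = -0.8018.
u_3 = v_3 + 1.2247·e_1 + 0.8018·e_2 = (-0.8571, -0.4286, -1.7143).
‖u_3‖ = 1.9640, so e_3 = (-0.4364, -0.2182, -0.8729).

Q = [[0.4082, 0.8018, -0.4364], [0.8165, -0.5345, -0.2182], [-0.4082, -0.2673, -0.8729]], R = [[2.4495, -1.2247, -1.2247], [0.0000, 5.6125, -0.8018], [0.0000, 0.0000, 1.9640]]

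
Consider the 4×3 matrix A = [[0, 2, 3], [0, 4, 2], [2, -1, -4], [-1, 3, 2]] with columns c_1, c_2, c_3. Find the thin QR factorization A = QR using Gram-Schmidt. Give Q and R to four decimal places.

Q = [[0.0000, 0.4000, 0.8276], [0.0000, 0.8000, -0.1057], [0.8944, 0.2000, -0.2465], [-0.4472, 0.4000, -0.4931]], R = [[2.2361, -2.2361, -4.4721], [0.0000, 5.0000, 2.8000], [0.0000, 0.0000, 2.2716]]

e_1 = c_1/‖c_1‖ = (0, 0, 2, -1)/2.2361 = (0.0000, 0.0000, 0.8944, -0.4472).
r_{12} = e_1·c_2 = -2.2361.
u_2 = c_2 + 2.2361·e_1 = (2.0000, 4.0000, 1.0000, 2.0000).
‖u_2‖ = 5.0000, so e_2 = (0.4000, 0.8000, 0.2000, 0.4000).
r_{13} = e_1·c_3 = -4.4721; r_{23} = e_2·c_3 = 2.8000.
u_3 = c_3 + 4.4721·e_1 − 2.8000·e_2 = (1.8800, -0.2400, -0.5600, -1.1200).
‖u_3‖ = 2.2716, so e_3 = (0.8276, -0.1057, -0.2465, -0.4931).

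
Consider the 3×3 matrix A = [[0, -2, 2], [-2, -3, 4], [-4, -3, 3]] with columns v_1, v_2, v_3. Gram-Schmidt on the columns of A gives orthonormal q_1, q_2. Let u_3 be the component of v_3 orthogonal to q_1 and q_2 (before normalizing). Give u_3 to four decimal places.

v_1 = (0, -2, -4); ‖v_1‖ = 4.4721, so q_1 = (0.0000, -0.4472, -0.8944).
q_1·v_2 = 0.0000·(-2) + (-0.4472)·(-3) + (-0.8944)·(-3) = 4.0249.
u_2 = v_2 − 4.0249·q_1 = (-2.0000, -1.2000, 0.6000).
‖u_2‖ = 2.4083, so q_2 = (-0.8305, -0.4983, 0.2491).
q_1·v_3 = 0.0000·2 + (-0.4472)·4 + (-0.8944)·3 = -4.4721; q_2·v_3 = (-0.8305)·2 + (-0.4983)·4 + 0.2491·3 = -2.9066.
u_3 = v_3 + 4.4721·q_1 + 2.9066·q_2 = (-0.4138, 0.5517, -0.2759).

u_3 = (-0.4138, 0.5517, -0.2759)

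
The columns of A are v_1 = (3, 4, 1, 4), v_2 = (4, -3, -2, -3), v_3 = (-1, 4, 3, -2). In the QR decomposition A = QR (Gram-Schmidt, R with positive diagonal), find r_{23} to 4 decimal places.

r_{23} = -2.3094

q_1 = v_1/‖v_1‖ = (3, 4, 1, 4)/6.4807 = (0.4629, 0.6172, 0.1543, 0.6172).
r_{12} = q_1·v_2 = -2.1602.
u_2 = v_2 + 2.1602·q_1 = (5.0000, -1.6667, -1.6667, -1.6667).
‖u_2‖ = 5.7735, so q_2 = (0.8660, -0.2887, -0.2887, -0.2887).
r_{23} = q_2·v_3 = -2.3094.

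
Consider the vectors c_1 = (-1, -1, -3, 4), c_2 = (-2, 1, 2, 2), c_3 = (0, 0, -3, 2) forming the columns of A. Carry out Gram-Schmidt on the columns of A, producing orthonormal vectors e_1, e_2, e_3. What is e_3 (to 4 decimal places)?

c_1 = (-1, -1, -3, 4); ‖c_1‖ = 5.1962, so e_1 = (-0.1925, -0.1925, -0.5774, 0.7698).
e_1·c_2 = (-0.1925)·(-2) + (-0.1925)·1 + (-0.5774)·2 + 0.7698·2 = 0.5774.
u_2 = c_2 − 0.5774·e_1 = (-1.8889, 1.1111, 2.3333, 1.5556).
‖u_2‖ = 3.5590, so e_2 = (-0.5307, 0.3122, 0.6556, 0.4371).
e_1·c_3 = (-0.1925)·0 + (-0.1925)·0 + (-0.5774)·(-3) + 0.7698·2 = 3.2717; e_2·c_3 = (-0.5307)·0 + 0.3122·0 + 0.6556·(-3) + 0.4371·2 = -1.0927.
u_3 = c_3 − 3.2717·e_1 + 1.0927·e_2 = (0.0497, 0.9708, -0.3947, -0.0409).
‖u_3‖ = 1.0499, so e_3 = (0.0473, 0.9246, -0.3760, -0.0390).

e_3 = (0.0473, 0.9246, -0.3760, -0.0390)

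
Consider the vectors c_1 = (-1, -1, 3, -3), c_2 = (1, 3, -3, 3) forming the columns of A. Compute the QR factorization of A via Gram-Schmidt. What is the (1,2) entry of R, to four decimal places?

c_1 = (-1, -1, 3, -3); ‖c_1‖ = 4.4721, so e_1 = (-0.2236, -0.2236, 0.6708, -0.6708).
r_{12} = e_1·c_2 = -4.9193.

r_{12} = -4.9193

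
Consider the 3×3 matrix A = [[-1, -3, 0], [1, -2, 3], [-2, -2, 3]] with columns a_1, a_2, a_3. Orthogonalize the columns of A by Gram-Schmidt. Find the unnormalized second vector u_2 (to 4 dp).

u_2 = (-2.1667, -2.8333, -0.3333)

a_1 = (-1, 1, -2); ‖a_1‖ = 2.4495, so e_1 = (-0.4082, 0.4082, -0.8165).
e_1·a_2 = (-0.4082)·(-3) + 0.4082·(-2) + (-0.8165)·(-2) = 2.0412.
u_2 = a_2 − 2.0412·e_1 = (-2.1667, -2.8333, -0.3333).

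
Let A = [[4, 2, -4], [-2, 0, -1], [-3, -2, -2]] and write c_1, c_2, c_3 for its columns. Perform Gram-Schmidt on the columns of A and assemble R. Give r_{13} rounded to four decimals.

c_1 = (4, -2, -3); ‖c_1‖ = 5.3852, so q_1 = (0.7428, -0.3714, -0.5571).
r_{13} = q_1·c_3 = -1.4856.

r_{13} = -1.4856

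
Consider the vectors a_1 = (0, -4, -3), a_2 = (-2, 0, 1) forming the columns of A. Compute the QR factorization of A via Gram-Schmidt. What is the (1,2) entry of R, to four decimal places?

q_1 = a_1/‖a_1‖ = (0, -4, -3)/5.0000 = (0.0000, -0.8000, -0.6000).
r_{12} = q_1·a_2 = -0.6000.

r_{12} = -0.6000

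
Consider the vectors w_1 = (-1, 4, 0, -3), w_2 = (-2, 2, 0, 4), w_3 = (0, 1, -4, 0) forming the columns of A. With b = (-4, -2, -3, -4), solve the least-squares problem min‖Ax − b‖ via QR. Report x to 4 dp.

x = (0.1725, -0.5365, 0.6108)

q_1 = w_1/‖w_1‖ = (-1, 4, 0, -3)/5.0990 = (-0.1961, 0.7845, 0.0000, -0.5883).
r_{12} = q_1·w_2 = -0.3922.
u_2 = w_2 + 0.3922·q_1 = (-2.0769, 2.3077, 0.0000, 3.7692).
‖u_2‖ = 4.8833, so q_2 = (-0.4253, 0.4726, 0.0000, 0.7719).
r_{13} = q_1·w_3 = 0.7845; r_{23} = q_2·w_3 = 0.4726.
u_3 = w_3 − 0.7845·q_1 − 0.4726·q_2 = (0.3548, 0.1613, -4.0000, 0.0968).
‖u_3‖ = 4.0201, so q_3 = (0.0883, 0.0401, -0.9950, 0.0241).
Qᵀb = (1.5689, -2.3314, 2.4554).
Back-substitute: x_3 = 2.4554/4.0201 = 0.6108.
x_2 = (-2.3314 − 0.4726·0.6108)/4.8833 = -0.5365.
x_1 = (1.5689 + 0.3922·(-0.5365) − 0.7845·0.6108)/5.0990 = 0.1725.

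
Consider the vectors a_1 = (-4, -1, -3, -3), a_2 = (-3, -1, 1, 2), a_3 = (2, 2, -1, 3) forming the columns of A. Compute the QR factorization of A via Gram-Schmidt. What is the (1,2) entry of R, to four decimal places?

r_{12} = 0.6761

e_1 = a_1/‖a_1‖ = (-4, -1, -3, -3)/5.9161 = (-0.6761, -0.1690, -0.5071, -0.5071).
r_{12} = e_1·a_2 = 0.6761.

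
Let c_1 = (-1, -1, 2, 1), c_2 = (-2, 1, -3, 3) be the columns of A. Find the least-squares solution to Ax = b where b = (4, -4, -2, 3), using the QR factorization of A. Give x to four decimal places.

q_1 = c_1/‖c_1‖ = (-1, -1, 2, 1)/2.6458 = (-0.3780, -0.3780, 0.7559, 0.3780).
r_{12} = q_1·c_2 = -0.7559.
u_2 = c_2 + 0.7559·q_1 = (-2.2857, 0.7143, -2.4286, 3.2857).
‖u_2‖ = 4.7359, so q_2 = (-0.4826, 0.1508, -0.5128, 0.6938).
Qᵀb = (-0.3780, 0.5731).
Back-substitute: x_2 = 0.5731/4.7359 = 0.1210.
x_1 = (-0.3780 + 0.7559·0.1210)/2.6458 = -0.1083.

x = (-0.1083, 0.1210)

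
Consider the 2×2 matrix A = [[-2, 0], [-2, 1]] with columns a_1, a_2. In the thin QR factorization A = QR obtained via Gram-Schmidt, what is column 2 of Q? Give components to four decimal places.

a_1 = (-2, -2); ‖a_1‖ = 2.8284, so e_1 = (-0.7071, -0.7071).
e_1·a_2 = (-0.7071)·0 + (-0.7071)·1 = -0.7071.
u_2 = a_2 + 0.7071·e_1 = (-0.5000, 0.5000).
‖u_2‖ = 0.7071, so e_2 = (-0.7071, 0.7071).

e_2 = (-0.7071, 0.7071)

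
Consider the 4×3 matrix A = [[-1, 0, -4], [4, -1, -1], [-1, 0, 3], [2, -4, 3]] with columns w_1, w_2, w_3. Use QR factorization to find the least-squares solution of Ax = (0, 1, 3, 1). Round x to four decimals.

x = (0.0627, -0.0627, 0.2892)

q_1 = w_1/‖w_1‖ = (-1, 4, -1, 2)/4.6904 = (-0.2132, 0.8528, -0.2132, 0.4264).
r_{12} = q_1·w_2 = -2.5584.
u_2 = w_2 + 2.5584·q_1 = (-0.5455, 1.1818, -0.5455, -2.9091).
‖u_2‖ = 3.2333, so q_2 = (-0.1687, 0.3655, -0.1687, -0.8997).
r_{13} = q_1·w_3 = 0.6396; r_{23} = q_2·w_3 = -2.8960.
u_3 = w_3 − 0.6396·q_1 + 2.8960·q_2 = (-4.3522, -0.4870, 2.6478, 0.1217).
‖u_3‖ = 5.1190, so q_3 = (-0.8502, -0.0951, 0.5173, 0.0238).
Qᵀb = (0.6396, -1.0403, 1.4804).
Back-substitute: x_3 = 1.4804/5.1190 = 0.2892.
x_2 = (-1.0403 + 2.8960·0.2892)/3.2333 = -0.0627.
x_1 = (0.6396 + 2.5584·(-0.0627) − 0.6396·0.2892)/4.6904 = 0.0627.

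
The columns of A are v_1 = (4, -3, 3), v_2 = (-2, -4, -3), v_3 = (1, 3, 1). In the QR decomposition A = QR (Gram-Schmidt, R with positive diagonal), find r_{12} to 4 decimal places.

r_{12} = -0.8575

q_1 = v_1/‖v_1‖ = (4, -3, 3)/5.8310 = (0.6860, -0.5145, 0.5145).
r_{12} = q_1·v_2 = -0.8575.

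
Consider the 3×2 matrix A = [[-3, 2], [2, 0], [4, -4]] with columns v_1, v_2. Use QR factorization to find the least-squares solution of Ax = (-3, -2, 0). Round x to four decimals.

x = (-0.3333, -0.6667)

v_1 = (-3, 2, 4); ‖v_1‖ = 5.3852, so e_1 = (-0.5571, 0.3714, 0.7428).
e_1·v_2 = (-0.5571)·2 + 0.3714·0 + 0.7428·(-4) = -4.0853.
u_2 = v_2 + 4.0853·e_1 = (-0.2759, 1.5172, -0.9655).
‖u_2‖ = 1.8194, so e_2 = (-0.1516, 0.8339, -0.5307).
Qᵀb = (0.9285, -1.2130).
Back-substitute: x_2 = -1.2130/1.8194 = -0.6667.
x_1 = (0.9285 + 4.0853·(-0.6667))/5.3852 = -0.3333.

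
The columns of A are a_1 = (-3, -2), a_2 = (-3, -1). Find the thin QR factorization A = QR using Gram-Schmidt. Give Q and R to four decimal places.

a_1 = (-3, -2); ‖a_1‖ = 3.6056, so q_1 = (-0.8321, -0.5547).
q_1·a_2 = (-0.8321)·(-3) + (-0.5547)·(-1) = 3.0509.
u_2 = a_2 − 3.0509·q_1 = (-0.4615, 0.6923).
‖u_2‖ = 0.8321, so q_2 = (-0.5547, 0.8321).

Q = [[-0.8321, -0.5547], [-0.5547, 0.8321]], R = [[3.6056, 3.0509], [0.0000, 0.8321]]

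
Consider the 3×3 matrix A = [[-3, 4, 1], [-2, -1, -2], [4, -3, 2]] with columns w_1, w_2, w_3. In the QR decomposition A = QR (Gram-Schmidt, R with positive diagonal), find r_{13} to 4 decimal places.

r_{13} = 1.6713

e_1 = w_1/‖w_1‖ = (-3, -2, 4)/5.3852 = (-0.5571, -0.3714, 0.7428).
r_{13} = e_1·w_3 = 1.6713.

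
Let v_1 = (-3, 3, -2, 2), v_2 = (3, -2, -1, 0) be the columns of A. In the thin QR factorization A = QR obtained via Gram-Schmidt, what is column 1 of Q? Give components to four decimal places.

v_1 = (-3, 3, -2, 2); ‖v_1‖ = 5.0990, so q_1 = (-0.5883, 0.5883, -0.3922, 0.3922).

q_1 = (-0.5883, 0.5883, -0.3922, 0.3922)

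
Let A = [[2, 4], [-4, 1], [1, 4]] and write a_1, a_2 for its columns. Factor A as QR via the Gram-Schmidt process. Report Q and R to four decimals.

Q = [[0.4364, 0.5917], [-0.8729, 0.4611], [0.2182, 0.6613]], R = [[4.5826, 1.7457], [0.0000, 5.4729]]

e_1 = a_1/‖a_1‖ = (2, -4, 1)/4.5826 = (0.4364, -0.8729, 0.2182).
r_{12} = e_1·a_2 = 1.7457.
u_2 = a_2 − 1.7457·e_1 = (3.2381, 2.5238, 3.6190).
‖u_2‖ = 5.4729, so e_2 = (0.5917, 0.4611, 0.6613).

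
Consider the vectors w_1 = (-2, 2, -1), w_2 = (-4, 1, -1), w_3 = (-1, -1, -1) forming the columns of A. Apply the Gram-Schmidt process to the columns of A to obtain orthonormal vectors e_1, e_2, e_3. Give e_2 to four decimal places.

e_2 = (-0.7288, -0.6768, 0.1041)

w_1 = (-2, 2, -1); ‖w_1‖ = 3.0000, so e_1 = (-0.6667, 0.6667, -0.3333).
e_1·w_2 = (-0.6667)·(-4) + 0.6667·1 + (-0.3333)·(-1) = 3.6667.
u_2 = w_2 − 3.6667·e_1 = (-1.5556, -1.4444, 0.2222).
‖u_2‖ = 2.1344, so e_2 = (-0.7288, -0.6768, 0.1041).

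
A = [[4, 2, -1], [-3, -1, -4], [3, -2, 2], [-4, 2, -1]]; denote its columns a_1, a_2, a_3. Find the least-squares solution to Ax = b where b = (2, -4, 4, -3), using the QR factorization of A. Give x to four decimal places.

a_1 = (4, -3, 3, -4); ‖a_1‖ = 7.0711, so q_1 = (0.5657, -0.4243, 0.4243, -0.5657).
q_1·a_2 = 0.5657·2 + (-0.4243)·(-1) + 0.4243·(-2) + (-0.5657)·2 = -0.4243.
u_2 = a_2 + 0.4243·q_1 = (2.2400, -1.1800, -1.8200, 1.7600).
‖u_2‖ = 3.5805, so q_2 = (0.6256, -0.3296, -0.5083, 0.4916).
q_1·a_3 = 0.5657·(-1) + (-0.4243)·(-4) + 0.4243·2 + (-0.5657)·(-1) = 2.5456; q_2·a_3 = 0.6256·(-1) + (-0.3296)·(-4) + (-0.5083)·2 + 0.4916·(-1) = -0.8155.
u_3 = a_3 − 2.5456·q_1 + 0.8155·q_2 = (-1.9298, -3.1888, 0.5055, 0.8409).
‖u_3‖ = 3.8542, so q_3 = (-0.5007, -0.8273, 0.1311, 0.2182).
Qᵀb = (6.2225, -0.9384, 2.1781).
Back-substitute: x_3 = 2.1781/3.8542 = 0.5651.
x_2 = (-0.9384 + 0.8155·0.5651)/3.5805 = -0.1334.
x_1 = (6.2225 + 0.4243·(-0.1334) − 2.5456·0.5651)/7.0711 = 0.6686.

x = (0.6686, -0.1334, 0.5651)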